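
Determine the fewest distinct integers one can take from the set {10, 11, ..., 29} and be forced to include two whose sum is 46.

15

Two chosen integers sum to 46 exactly when both halves of some pair {x, 46−x} with 17 ≤ x ≤ 46−x ≤ 29 are chosen — 6 such pairs.
The remaining 8 elements (those with no distinct partner in range) can never complete a 46-sum, so the worst case takes all of them and one from each pair: 8 + 6 = 14.
By the pigeonhole principle, the 15th integer has to be the second member of some pair, so 14 + 1 = 15.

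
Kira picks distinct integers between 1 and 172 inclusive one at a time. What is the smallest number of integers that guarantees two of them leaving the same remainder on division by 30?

31

By the pigeonhole principle, the 30 residue classes mod 30 are the pigeonholes.
With 30 integers one could put 1 in each residue class and have no class reach 2.
The 31st integer pushes some class to 2, so 30·1 + 1 = 31.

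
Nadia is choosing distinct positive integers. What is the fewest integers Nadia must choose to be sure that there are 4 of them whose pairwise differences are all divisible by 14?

Integers whose pairwise differences are multiples of 14 are exactly those sharing a remainder mod 14. By pigeonhole, the 14 residue classes mod 14 are the pigeonholes.
With 42 integers one could put 3 in each residue class and have no class reach 4.
The 43rd integer pushes some class to 4, so 14·3 + 1 = 43.

43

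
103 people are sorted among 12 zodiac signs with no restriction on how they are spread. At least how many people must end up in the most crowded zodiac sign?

9

The 12 zodiac signs are the holes and the 103 people are the pigeons.
If every zodiac sign held at most 8 people, the total would be at most 12 × 8 = 96, which is less than 103.
So some zodiac sign holds at least ⌈103/12⌉ = 9 people.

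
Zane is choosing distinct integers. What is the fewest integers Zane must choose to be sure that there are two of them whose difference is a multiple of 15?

Integers whose pairwise differences are multiples of 15 are exactly those sharing a remainder mod 15. The 15 residue classes mod 15 are the pigeonholes.
With 15 integers one could put 1 in each residue class and have no class reach 2.
The 16th integer pushes some class to 2, so 15·1 + 1 = 16.

16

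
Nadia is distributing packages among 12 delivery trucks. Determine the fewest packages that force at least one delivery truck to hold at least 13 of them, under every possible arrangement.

145

With 144 packages one could put exactly 12 in each of the 12 delivery trucks, and no delivery truck would reach 13.
Pigeonhole: one more package must land in a delivery truck that already has 12, giving it 13.
So 12 × 12 + 1 = 145 packages are required.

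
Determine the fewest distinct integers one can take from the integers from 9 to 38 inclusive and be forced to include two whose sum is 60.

23

Group the elements by complementary pair {x, 60−x}: {22,38}, {23,37}, {24,36}, …, giving 8 two-element pairs; the single value 30 (it cannot pair with itself since the integers are distinct); and 13 integers whose partner 60−x falls outside [9,38].
By the pigeonhole principle, treating each of those 22 groups as a pigeonhole, one can pick one integer per group — 22 integers — with no two summing to 60.
The 23rd integer lands in an occupied pair, forcing a sum of 60.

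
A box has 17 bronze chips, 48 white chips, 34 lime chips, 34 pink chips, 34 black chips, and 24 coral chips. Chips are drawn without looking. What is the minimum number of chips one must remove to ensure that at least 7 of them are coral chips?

174

In the worst case for collecting coral chips, every non-coral chip comes out first.
There are 17 + 48 + 34 + 34 + 34 = 167 non-coral chips altogether.
After those, each further chip must be coral, so 167 + 7 = 174 draws guarantee 7 coral chips.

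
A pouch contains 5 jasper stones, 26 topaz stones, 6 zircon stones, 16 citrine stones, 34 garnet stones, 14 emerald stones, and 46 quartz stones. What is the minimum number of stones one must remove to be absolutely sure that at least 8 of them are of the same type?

47

By pigeonhole, put each drawn stone into a box by type. The largest draw with every box below 8 takes min(count, 7) from each type; types with fewer than 7 contribute all they have.
Σ min(cᵢ, 7) = 5 + 7 + 6 + 7 + 7 + 7 + 7 = 46.
Draw number 46 + 1 = 47 must push one box to 8.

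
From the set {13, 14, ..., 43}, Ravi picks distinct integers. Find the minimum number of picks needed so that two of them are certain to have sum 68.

Group the elements by complementary pair {x, 68−x}: {25,43}, {26,42}, {27,41}, …, giving 9 two-element pairs, the single value 34 (it cannot pair with itself since the integers are distinct), and 12 integers whose partner 68−x falls outside [13,43].
Treating each of those 22 groups as a pigeonhole, one can pick one integer per group — 22 integers — with no two summing to 68.
The 23rd integer lands in an occupied pair, forcing a sum of 68.

23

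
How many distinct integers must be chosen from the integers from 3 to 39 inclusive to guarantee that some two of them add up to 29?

Group the elements by complementary pair {x, 29−x}: {3,26}, {4,25}, {5,24}, …, giving 12 two-element pairs and 13 integers whose partner 29−x falls outside [3,39].
Treating each of those 25 groups as a pigeonhole, one can pick one integer per group — 25 integers — with no two summing to 29.
The 26th integer lands in an occupied pair, forcing a sum of 29.

26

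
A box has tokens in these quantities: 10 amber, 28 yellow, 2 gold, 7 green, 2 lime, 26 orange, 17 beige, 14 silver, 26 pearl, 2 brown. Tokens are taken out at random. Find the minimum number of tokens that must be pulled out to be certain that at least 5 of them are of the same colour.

35

The 10 colours are the holes; the tokens drawn are the pigeons.
To avoid 5 of any one colour, the worst case takes at most 4 of each colour, or every token of a colour that has fewer than 4.
That gives 4 + 4 + 2 + 4 + 2 + 4 + 4 + 4 + 4 + 2 = 34 tokens with no colour reaching 5.
The next token forces some colour to 5, so 34 + 1 = 35.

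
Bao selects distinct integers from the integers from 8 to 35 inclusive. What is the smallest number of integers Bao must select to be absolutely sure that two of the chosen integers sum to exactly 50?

Group the elements by complementary pair {x, 50−x}: {15,35}, {16,34}, {17,33}, …, giving 10 two-element pairs, the single value 25 (it cannot pair with itself since the integers are distinct), and 7 integers whose partner 50−x falls outside [8,35].
Treating each of those 18 groups as a pigeonhole, one can pick one integer per group — 18 integers — with no two summing to 50.
The 19th integer lands in an occupied pair, forcing a sum of 50.

19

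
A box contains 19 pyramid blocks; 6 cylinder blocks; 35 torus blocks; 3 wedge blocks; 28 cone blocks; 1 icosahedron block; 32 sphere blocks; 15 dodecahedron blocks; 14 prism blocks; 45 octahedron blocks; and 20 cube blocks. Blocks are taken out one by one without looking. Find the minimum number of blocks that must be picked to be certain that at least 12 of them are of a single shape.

99

By the pigeonhole principle, the 11 shapes are the holes; the blocks drawn are the pigeons.
To avoid 12 of any one shape, the worst case takes at most 11 of each shape, or every block of a shape that has fewer than 11.
That gives 11 + 6 + 11 + 3 + 11 + 1 + 11 + 11 + 11 + 11 + 11 = 98 blocks with no shape reaching 12.
The next block forces some shape to 12, so 98 + 1 = 99.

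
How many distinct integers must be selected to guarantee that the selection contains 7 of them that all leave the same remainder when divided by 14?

85

By pigeonhole, the 14 residue classes mod 14 are the pigeonholes.
With 84 integers one could put 6 in each residue class and have no class reach 7.
The 85th integer pushes some class to 7, so 14·6 + 1 = 85.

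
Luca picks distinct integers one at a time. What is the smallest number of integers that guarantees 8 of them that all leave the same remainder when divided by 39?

274

By pigeonhole, the 39 residue classes mod 39 are the pigeonholes.
With 273 integers one could put 7 in each residue class and have no class reach 8.
The 274th integer pushes some class to 8, so 39·7 + 1 = 274.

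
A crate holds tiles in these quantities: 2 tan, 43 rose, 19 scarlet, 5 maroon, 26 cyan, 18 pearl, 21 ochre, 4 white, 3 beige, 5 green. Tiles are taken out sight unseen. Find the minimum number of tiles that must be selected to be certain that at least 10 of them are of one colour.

Pigeonhole: put each drawn tile into a box by colour. The largest draw with every box below 10 takes min(count, 9) from each colour; colours with fewer than 9 contribute all they have.
Σ min(cᵢ, 9) = 2 + 9 + 9 + 5 + 9 + 9 + 9 + 4 + 3 + 5 = 64.
Draw number 64 + 1 = 65 must push one box to 10.

65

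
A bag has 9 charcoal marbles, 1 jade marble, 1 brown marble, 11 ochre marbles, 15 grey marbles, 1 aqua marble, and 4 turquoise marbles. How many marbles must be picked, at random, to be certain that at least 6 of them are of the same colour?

23

Put each drawn marble into a box by colour. The largest draw with every box below 6 takes min(count, 5) from each colour; colours with fewer than 5 contribute all they have.
Σ min(cᵢ, 5) = 5 + 1 + 1 + 5 + 5 + 1 + 4 = 22.
Draw number 22 + 1 = 23 must push one box to 6.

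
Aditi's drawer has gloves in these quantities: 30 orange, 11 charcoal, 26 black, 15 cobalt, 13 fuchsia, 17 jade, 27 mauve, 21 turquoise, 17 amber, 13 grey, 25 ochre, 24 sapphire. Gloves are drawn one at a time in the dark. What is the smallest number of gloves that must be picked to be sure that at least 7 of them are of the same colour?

73

The 12 colours are the holes; the gloves drawn are the pigeons.
To avoid 7 of any one colour, the worst case takes at most 6 of each colour.
That gives 6 + 6 + 6 + 6 + 6 + 6 + 6 + 6 + 6 + 6 + 6 + 6 = 72 gloves with no colour reaching 7.
The next glove forces some colour to 7, so 72 + 1 = 73.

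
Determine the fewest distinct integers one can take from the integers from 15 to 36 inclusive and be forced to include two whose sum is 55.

A set avoiding the sum 55 can contain at most one of each pair {x, 55−x}, plus the 4 elements whose complement lies outside the range.
The integers 15, …, 27 (13 of them) are such a set: any two sum to at least 15+16 = 31 and at most 26+27 = 53 < 55.
By the pigeonhole principle, any 14th integer completes one of the 9 pairs, so 14 choices force a sum of 55.

14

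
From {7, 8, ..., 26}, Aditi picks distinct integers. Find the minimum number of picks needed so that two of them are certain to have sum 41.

A set avoiding the sum 41 can contain at most one of each pair {x, 41−x}, plus the 8 elements whose complement lies outside the range.
The integers 7, …, 20 (14 of them) are such a set: any two sum to at least 7+8 = 15 and at most 19+20 = 39 < 41.
By the pigeonhole principle, any 15th integer completes one of the 6 pairs, so 15 choices force a sum of 41.

15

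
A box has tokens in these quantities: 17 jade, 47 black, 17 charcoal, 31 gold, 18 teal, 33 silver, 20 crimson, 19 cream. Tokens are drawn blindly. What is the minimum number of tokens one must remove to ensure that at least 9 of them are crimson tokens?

191

In the worst case for collecting crimson tokens, every non-crimson token comes out first.
There are 17 + 47 + 17 + 31 + 18 + 33 + 19 = 182 non-crimson tokens altogether.
After those, each further token must be crimson, so 182 + 9 = 191 draws guarantee 9 crimson tokens.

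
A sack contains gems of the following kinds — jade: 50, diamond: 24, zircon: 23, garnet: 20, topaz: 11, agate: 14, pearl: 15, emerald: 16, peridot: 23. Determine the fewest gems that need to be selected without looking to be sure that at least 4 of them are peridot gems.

In the worst case for collecting peridot gems, every non-peridot gem comes out first.
There are 50 + 24 + 23 + 20 + 11 + 14 + 15 + 16 = 173 non-peridot gems altogether.
After those, each further gem must be peridot, so 173 + 4 = 177 draws guarantee 4 peridot gems.

177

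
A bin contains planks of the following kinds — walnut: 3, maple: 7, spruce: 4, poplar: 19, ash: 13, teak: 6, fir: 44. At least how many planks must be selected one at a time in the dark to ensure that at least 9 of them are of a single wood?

45

Put each drawn plank into a box by wood. The largest draw with every box below 9 takes min(count, 8) from each wood; woods with fewer than 8 contribute all they have.
Σ min(cᵢ, 8) = 3 + 7 + 4 + 8 + 8 + 6 + 8 = 44.
Draw number 44 + 1 = 45 must push one box to 9.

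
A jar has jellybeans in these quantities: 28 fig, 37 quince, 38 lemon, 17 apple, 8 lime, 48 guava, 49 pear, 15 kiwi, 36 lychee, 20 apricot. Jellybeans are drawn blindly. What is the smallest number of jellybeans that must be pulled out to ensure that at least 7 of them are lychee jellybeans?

267

In the worst case for collecting lychee jellybeans, every non-lychee jellybean comes out first.
There are 28 + 37 + 38 + 17 + 8 + 48 + 49 + 15 + 20 = 260 non-lychee jellybeans altogether.
After those, each further jellybean must be lychee, so 260 + 7 = 267 draws guarantee 7 lychee jellybeans.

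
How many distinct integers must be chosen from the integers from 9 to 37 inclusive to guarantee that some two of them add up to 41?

18

A set avoiding the sum 41 can contain at most one of each pair {x, 41−x}, plus the 5 elements whose complement lies outside the range.
The integers 21, …, 37 (17 of them) are such a set: any two sum to at least 21+22 = 43 > 41.
By pigeonhole, any 18th integer completes one of the 12 pairs, so 18 choices force a sum of 41.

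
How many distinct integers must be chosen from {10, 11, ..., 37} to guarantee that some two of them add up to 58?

Group the elements by complementary pair {x, 58−x}: {21,37}, {22,36}, {23,35}, …, giving 8 two-element pairs; the single value 29 (it cannot pair with itself since the integers are distinct); and 11 integers whose partner 58−x falls outside [10,37].
Pigeonhole: treating each of those 20 groups as a pigeonhole, one can pick one integer per group — 20 integers — with no two summing to 58.
The 21st integer lands in an occupied pair, forcing a sum of 58.

21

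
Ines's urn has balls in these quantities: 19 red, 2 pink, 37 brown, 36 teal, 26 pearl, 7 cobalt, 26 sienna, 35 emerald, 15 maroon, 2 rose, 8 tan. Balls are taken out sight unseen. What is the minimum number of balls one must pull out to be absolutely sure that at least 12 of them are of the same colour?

Pigeonhole: the 11 colours are the holes; the balls drawn are the pigeons.
To avoid 12 of any one colour, the worst case takes at most 11 of each colour, or every ball of a colour that has fewer than 11.
That gives 11 + 2 + 11 + 11 + 11 + 7 + 11 + 11 + 11 + 2 + 8 = 96 balls with no colour reaching 12.
The next ball forces some colour to 12, so 96 + 1 = 97.

97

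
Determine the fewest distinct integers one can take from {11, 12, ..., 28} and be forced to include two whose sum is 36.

12

A set avoiding the sum 36 can contain at most one of each pair {x, 36−x}, plus the 4 elements whose complement lies outside the range or equal to its own complement.
The integers 18, …, 28 (11 of them) are such a set: any two sum to at least 18+19 = 37 > 36.
Any 12th integer completes one of the 7 pairs, so 12 choices force a sum of 36.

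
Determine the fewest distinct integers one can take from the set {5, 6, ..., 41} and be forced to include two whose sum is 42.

22

Group the elements by complementary pair {x, 42−x}: {5,37}, {6,36}, {7,35}, …, giving 16 two-element pairs, the single value 21 (it cannot pair with itself since the integers are distinct), and 4 integers whose partner 42−x falls outside [5,41].
Treating each of those 21 groups as a pigeonhole, one can pick one integer per group — 21 integers — with no two summing to 42.
The 22nd integer lands in an occupied pair, forcing a sum of 42.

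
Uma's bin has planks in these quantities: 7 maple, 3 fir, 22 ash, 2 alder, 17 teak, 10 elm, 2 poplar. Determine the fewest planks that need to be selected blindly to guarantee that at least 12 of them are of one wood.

By pigeonhole, the 7 woods are the holes; the planks drawn are the pigeons.
To avoid 12 of any one wood, the worst case takes at most 11 of each wood, or every plank of a wood that has fewer than 11.
That gives 7 + 3 + 11 + 2 + 11 + 10 + 2 = 46 planks with no wood reaching 12.
The next plank forces some wood to 12, so 46 + 1 = 47.

47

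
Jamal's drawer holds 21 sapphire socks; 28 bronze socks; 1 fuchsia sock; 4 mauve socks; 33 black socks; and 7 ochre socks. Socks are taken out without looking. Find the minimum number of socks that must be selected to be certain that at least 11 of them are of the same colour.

An adversary could hand out at most 10 socks per colour (fuchsia, mauve, ochre run out sooner): 10 + 10 + 1 + 4 + 10 + 7 = 42 socks and still no colour has 11.
By pigeonhole, one more sock lands in a colour already at 10, so 43 draws are enough and 42 are not.

43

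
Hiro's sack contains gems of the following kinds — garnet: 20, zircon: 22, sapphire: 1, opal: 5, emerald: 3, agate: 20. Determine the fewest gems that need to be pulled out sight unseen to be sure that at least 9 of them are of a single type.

The 6 types are the holes; the gems drawn are the pigeons.
To avoid 9 of any one type, the worst case takes at most 8 of each type, or every gem of a type that has fewer than 8.
That gives 8 + 8 + 1 + 5 + 3 + 8 = 33 gems with no type reaching 9.
The next gem forces some type to 9, so 33 + 1 = 34.

34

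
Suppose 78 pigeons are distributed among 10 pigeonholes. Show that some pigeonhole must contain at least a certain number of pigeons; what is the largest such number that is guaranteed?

By pigeonhole, the 10 pigeonholes are the holes and the 78 pigeons are the pigeons.
If every pigeonhole held at most 7 pigeons, the total would be at most 10 × 7 = 70, which is less than 78.
So some pigeonhole holds at least ⌈78/10⌉ = 8 pigeons.

8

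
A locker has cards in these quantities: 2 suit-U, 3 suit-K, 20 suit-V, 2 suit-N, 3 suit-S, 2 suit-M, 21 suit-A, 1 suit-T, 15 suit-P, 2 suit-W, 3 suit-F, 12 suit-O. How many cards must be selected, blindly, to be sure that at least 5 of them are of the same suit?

Pigeonhole: put each drawn card into a box by suit. The largest draw with every box below 5 takes min(count, 4) from each suit; suits with fewer than 4 contribute all they have.
Σ min(cᵢ, 4) = 2 + 3 + 4 + 2 + 3 + 2 + 4 + 1 + 4 + 2 + 3 + 4 = 34.
Draw number 34 + 1 = 35 must push one box to 5.

35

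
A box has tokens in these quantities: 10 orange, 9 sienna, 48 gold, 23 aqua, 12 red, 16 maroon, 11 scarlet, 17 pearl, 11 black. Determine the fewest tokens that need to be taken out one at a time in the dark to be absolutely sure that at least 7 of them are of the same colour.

55

Put each drawn token into a box by colour. The largest draw with every box below 7 takes min(count, 6) from each colour.
Σ min(cᵢ, 6) = 6 + 6 + 6 + 6 + 6 + 6 + 6 + 6 + 6 = 54.
Draw number 54 + 1 = 55 must push one box to 7.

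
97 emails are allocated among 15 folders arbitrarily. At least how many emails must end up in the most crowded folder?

The 15 folders are the holes and the 97 emails are the pigeons.
If every folder held at most 6 emails, the total would be at most 15 × 6 = 90, which is less than 97.
So some folder holds at least ⌈97/15⌉ = 7 emails.

7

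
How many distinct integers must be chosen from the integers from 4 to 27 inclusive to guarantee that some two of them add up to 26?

16

A set avoiding the sum 26 can contain at most one of each pair {x, 26−x}, plus the 6 elements whose complement lies outside the range or equal to its own complement.
The integers 13, …, 27 (15 of them) are such a set: any two sum to at least 13+14 = 27 > 26.
Pigeonhole: any 16th integer completes one of the 9 pairs, so 16 choices force a sum of 26.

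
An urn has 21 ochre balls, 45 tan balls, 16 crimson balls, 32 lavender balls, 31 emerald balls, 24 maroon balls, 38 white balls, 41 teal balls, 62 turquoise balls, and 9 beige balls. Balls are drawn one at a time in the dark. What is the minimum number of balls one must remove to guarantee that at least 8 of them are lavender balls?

295

In the worst case for collecting lavender balls, every non-lavender ball comes out first.
There are 21 + 45 + 16 + 31 + 24 + 38 + 41 + 62 + 9 = 287 non-lavender balls altogether.
After those, each further ball must be lavender, so 287 + 8 = 295 draws guarantee 8 lavender balls.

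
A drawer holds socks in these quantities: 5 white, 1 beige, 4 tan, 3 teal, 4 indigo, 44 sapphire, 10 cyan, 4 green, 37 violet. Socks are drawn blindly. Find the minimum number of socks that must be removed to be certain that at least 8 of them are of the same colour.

43

An adversary could hand out at most 7 socks per colour (6 colours run out sooner): 5 + 1 + 4 + 3 + 4 + 7 + 7 + 4 + 7 = 42 socks and still no colour has 8.
By pigeonhole, one more sock lands in a colour already at 7, so 43 draws are enough and 42 are not.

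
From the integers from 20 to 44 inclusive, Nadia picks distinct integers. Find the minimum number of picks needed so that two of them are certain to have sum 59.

16

Group the elements by complementary pair {x, 59−x}: {20,39}, {21,38}, {22,37}, …, giving 10 two-element pairs and 5 integers whose partner 59−x falls outside [20,44].
Treating each of those 15 groups as a pigeonhole, one can pick one integer per group — 15 integers — with no two summing to 59.
The 16th integer lands in an occupied pair, forcing a sum of 59.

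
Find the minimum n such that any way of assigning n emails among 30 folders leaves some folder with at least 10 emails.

271

With 270 emails one could put exactly 9 in each of the 30 folders, and no folder would reach 10.
By pigeonhole, one more email must land in a folder that already has 9, giving it 10.
So 30 × 9 + 1 = 271 emails are required.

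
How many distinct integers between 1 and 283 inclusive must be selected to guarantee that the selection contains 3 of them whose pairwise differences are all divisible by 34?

69

Integers whose pairwise differences are multiples of 34 are exactly those sharing a remainder mod 34. The 34 residue classes mod 34 are the pigeonholes.
With 68 integers one could put 2 in each residue class and have no class reach 3.
The 69th integer pushes some class to 3, so 34·2 + 1 = 69.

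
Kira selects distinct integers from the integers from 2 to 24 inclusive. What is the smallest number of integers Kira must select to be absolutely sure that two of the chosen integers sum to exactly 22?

15

A set avoiding the sum 22 can contain at most one of each pair {x, 22−x}, plus the 5 elements whose complement lies outside the range or equal to its own complement.
The integers 11, …, 24 (14 of them) are such a set: any two sum to at least 11+12 = 23 > 22.
By the pigeonhole principle, any 15th integer completes one of the 9 pairs, so 15 choices force a sum of 22.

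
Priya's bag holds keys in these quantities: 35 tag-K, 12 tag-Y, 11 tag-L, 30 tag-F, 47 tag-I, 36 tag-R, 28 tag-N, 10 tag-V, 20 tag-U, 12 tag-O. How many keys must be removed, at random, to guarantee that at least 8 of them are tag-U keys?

229

In the worst case for collecting tag-U keys, every non-tag-U key comes out first.
There are 35 + 12 + 11 + 30 + 47 + 36 + 28 + 10 + 12 = 221 non-tag-U keys altogether.
After those, each further key must be tag-U, so 221 + 8 = 229 draws guarantee 8 tag-U keys.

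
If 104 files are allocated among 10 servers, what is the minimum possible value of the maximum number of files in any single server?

By pigeonhole, the 10 servers are the holes and the 104 files are the pigeons.
If every server held at most 10 files, the total would be at most 10 × 10 = 100, which is less than 104.
So some server holds at least ⌈104/10⌉ = 11 files.

11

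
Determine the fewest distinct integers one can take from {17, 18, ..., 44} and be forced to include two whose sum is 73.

21

Two chosen integers sum to 73 exactly when both halves of some pair {x, 73−x} with 29 ≤ x ≤ 73−x ≤ 44 are chosen — 8 such pairs.
The remaining 12 elements (those with no distinct partner in range) can never complete a 73-sum, so the worst case takes all of them and one from each pair: 12 + 8 = 20.
The 21st integer has to be the second member of some pair, so 20 + 1 = 21.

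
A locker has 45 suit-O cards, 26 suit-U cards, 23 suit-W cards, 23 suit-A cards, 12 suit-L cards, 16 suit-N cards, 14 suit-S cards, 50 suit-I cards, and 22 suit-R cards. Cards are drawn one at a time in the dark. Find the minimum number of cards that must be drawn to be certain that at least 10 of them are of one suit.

An adversary could hand out at most 9 cards per suit: 9 + 9 + 9 + 9 + 9 + 9 + 9 + 9 + 9 = 81 cards and still no suit has 10.
By the pigeonhole principle, one more card lands in a suit already at 9, so 82 draws are enough and 81 are not.

82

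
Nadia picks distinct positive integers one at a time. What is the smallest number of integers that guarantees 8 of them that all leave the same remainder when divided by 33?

232

By pigeonhole, the 33 residue classes mod 33 are the pigeonholes.
With 231 integers one could put 7 in each residue class and have no class reach 8.
The 232nd integer pushes some class to 8, so 33·7 + 1 = 232.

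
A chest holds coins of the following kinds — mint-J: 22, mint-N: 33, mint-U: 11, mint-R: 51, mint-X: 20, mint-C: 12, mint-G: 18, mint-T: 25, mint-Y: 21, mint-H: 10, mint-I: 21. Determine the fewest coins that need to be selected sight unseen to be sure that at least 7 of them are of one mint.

67

Put each drawn coin into a box by mint. The largest draw with every box below 7 takes min(count, 6) from each mint.
Σ min(cᵢ, 6) = 6 + 6 + 6 + 6 + 6 + 6 + 6 + 6 + 6 + 6 + 6 = 66.
Draw number 66 + 1 = 67 must push one box to 7.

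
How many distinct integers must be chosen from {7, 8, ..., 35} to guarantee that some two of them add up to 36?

19

Group the elements by complementary pair {x, 36−x}: {7,29}, {8,28}, {9,27}, …, giving 11 two-element pairs, the single value 18 (it cannot pair with itself since the integers are distinct), and 6 integers whose partner 36−x falls outside [7,35].
By pigeonhole, treating each of those 18 groups as a pigeonhole, one can pick one integer per group — 18 integers — with no two summing to 36.
The 19th integer lands in an occupied pair, forcing a sum of 36.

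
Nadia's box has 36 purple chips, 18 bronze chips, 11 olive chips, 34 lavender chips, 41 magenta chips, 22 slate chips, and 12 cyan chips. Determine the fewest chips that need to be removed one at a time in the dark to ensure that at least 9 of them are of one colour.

By the pigeonhole principle, the 7 colours are the holes; the chips drawn are the pigeons.
To avoid 9 of any one colour, the worst case takes at most 8 of each colour.
That gives 8 + 8 + 8 + 8 + 8 + 8 + 8 = 56 chips with no colour reaching 9.
The next chip forces some colour to 9, so 56 + 1 = 57.

57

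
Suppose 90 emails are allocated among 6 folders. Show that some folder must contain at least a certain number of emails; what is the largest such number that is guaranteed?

The 6 folders are the holes and the 90 emails are the pigeons.
If every folder held at most 14 emails, the total would be at most 6 × 14 = 84, which is less than 90.
So some folder holds at least ⌈90/6⌉ = 15 emails.

15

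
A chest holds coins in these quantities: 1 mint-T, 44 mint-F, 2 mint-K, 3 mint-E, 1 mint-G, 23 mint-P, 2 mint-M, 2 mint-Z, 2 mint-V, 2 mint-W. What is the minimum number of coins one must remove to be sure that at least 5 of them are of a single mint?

24

Put each drawn coin into a box by mint. The largest draw with every box below 5 takes min(count, 4) from each mint; mints with fewer than 4 contribute all they have.
Σ min(cᵢ, 4) = 1 + 4 + 2 + 3 + 1 + 4 + 2 + 2 + 2 + 2 = 23.
Draw number 23 + 1 = 24 must push one box to 5.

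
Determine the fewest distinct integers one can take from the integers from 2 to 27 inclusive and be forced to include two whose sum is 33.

16

Two chosen integers sum to 33 exactly when both halves of some pair {x, 33−x} with 6 ≤ x ≤ 33−x ≤ 27 are chosen — 11 such pairs.
The remaining 4 elements (those with no distinct partner in range) can never complete a 33-sum, so the worst case takes all of them and one from each pair: 4 + 11 = 15.
The 16th integer has to be the second member of some pair, so 15 + 1 = 16.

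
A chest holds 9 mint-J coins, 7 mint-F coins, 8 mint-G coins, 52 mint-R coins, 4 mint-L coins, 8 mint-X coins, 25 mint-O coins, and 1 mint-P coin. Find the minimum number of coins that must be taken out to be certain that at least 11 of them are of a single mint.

An adversary could hand out at most 10 coins per mint (6 mints run out sooner): 9 + 7 + 8 + 10 + 4 + 8 + 10 + 1 = 57 coins and still no mint has 11.
By pigeonhole, one more coin lands in a mint already at 10, so 58 draws are enough and 57 are not.

58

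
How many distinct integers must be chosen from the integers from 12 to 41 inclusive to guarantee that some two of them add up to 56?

18

A set avoiding the sum 56 can contain at most one of each pair {x, 56−x}, plus the 4 elements whose complement lies outside the range or equal to its own complement.
The integers 12, …, 28 (17 of them) are such a set: any two sum to at least 12+13 = 25 and at most 27+28 = 55 < 56.
Any 18th integer completes one of the 13 pairs, so 18 choices force a sum of 56.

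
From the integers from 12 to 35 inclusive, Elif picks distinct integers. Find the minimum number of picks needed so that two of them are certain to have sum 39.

17

Group the elements by complementary pair {x, 39−x}: {12,27}, {13,26}, {14,25}, …, giving 8 two-element pairs and 8 integers whose partner 39−x falls outside [12,35].
Pigeonhole: treating each of those 16 groups as a pigeonhole, one can pick one integer per group — 16 integers — with no two summing to 39.
The 17th integer lands in an occupied pair, forcing a sum of 39.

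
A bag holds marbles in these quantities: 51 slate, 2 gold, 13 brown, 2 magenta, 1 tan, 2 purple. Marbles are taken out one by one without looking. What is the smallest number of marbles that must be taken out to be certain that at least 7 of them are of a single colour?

Pigeonhole: put each drawn marble into a box by colour. The largest draw with every box below 7 takes min(count, 6) from each colour; colours with fewer than 6 contribute all they have.
Σ min(cᵢ, 6) = 6 + 2 + 6 + 2 + 1 + 2 = 19.
Draw number 19 + 1 = 20 must push one box to 7.

20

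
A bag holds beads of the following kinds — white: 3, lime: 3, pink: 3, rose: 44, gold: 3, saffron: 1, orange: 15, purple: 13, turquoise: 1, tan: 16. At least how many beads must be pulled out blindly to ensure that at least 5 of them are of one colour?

The 10 colours are the holes; the beads drawn are the pigeons.
To avoid 5 of any one colour, the worst case takes at most 4 of each colour, or every bead of a colour that has fewer than 4.
That gives 3 + 3 + 3 + 4 + 3 + 1 + 4 + 4 + 1 + 4 = 30 beads with no colour reaching 5.
The next bead forces some colour to 5, so 30 + 1 = 31.

31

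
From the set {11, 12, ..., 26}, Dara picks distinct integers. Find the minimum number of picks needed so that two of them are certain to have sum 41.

Two chosen integers sum to 41 exactly when both halves of some pair {x, 41−x} with 15 ≤ x ≤ 41−x ≤ 26 are chosen — 6 such pairs.
The remaining 4 elements (those with no distinct partner in range) can never complete a 41-sum, so the worst case takes all of them and one from each pair: 4 + 6 = 10.
The 11th integer has to be the second member of some pair, so 10 + 1 = 11.

11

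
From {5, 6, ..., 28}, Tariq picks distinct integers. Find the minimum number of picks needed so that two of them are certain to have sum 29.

Group the elements by complementary pair {x, 29−x}: {5,24}, {6,23}, {7,22}, …, giving 10 two-element pairs and 4 integers whose partner 29−x falls outside [5,28].
By pigeonhole, treating each of those 14 groups as a pigeonhole, one can pick one integer per group — 14 integers — with no two summing to 29.
The 15th integer lands in an occupied pair, forcing a sum of 29.

15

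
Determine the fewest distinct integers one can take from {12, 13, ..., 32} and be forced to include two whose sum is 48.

14

Group the elements by complementary pair {x, 48−x}: {16,32}, {17,31}, {18,30}, …, giving 8 two-element pairs; the single value 24 (it cannot pair with itself since the integers are distinct); and 4 integers whose partner 48−x falls outside [12,32].
Treating each of those 13 groups as a pigeonhole, one can pick one integer per group — 13 integers — with no two summing to 48.
The 14th integer lands in an occupied pair, forcing a sum of 48.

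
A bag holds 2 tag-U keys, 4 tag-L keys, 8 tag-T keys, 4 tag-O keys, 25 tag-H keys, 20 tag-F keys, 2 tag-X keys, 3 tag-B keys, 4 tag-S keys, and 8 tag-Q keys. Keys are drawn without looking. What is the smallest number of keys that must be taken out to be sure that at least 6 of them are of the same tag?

By the pigeonhole principle, put each drawn key into a box by tag. The largest draw with every box below 6 takes min(count, 5) from each tag; tags with fewer than 5 contribute all they have.
Σ min(cᵢ, 5) = 2 + 4 + 5 + 4 + 5 + 5 + 2 + 3 + 4 + 5 = 39.
Draw number 39 + 1 = 40 must push one box to 6.

40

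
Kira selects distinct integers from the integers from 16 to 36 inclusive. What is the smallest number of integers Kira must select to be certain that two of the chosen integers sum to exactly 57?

Group the elements by complementary pair {x, 57−x}: {21,36}, {22,35}, {23,34}, …, giving 8 two-element pairs and 5 integers whose partner 57−x falls outside [16,36].
By pigeonhole, treating each of those 13 groups as a pigeonhole, one can pick one integer per group — 13 integers — with no two summing to 57.
The 14th integer lands in an occupied pair, forcing a sum of 57.

14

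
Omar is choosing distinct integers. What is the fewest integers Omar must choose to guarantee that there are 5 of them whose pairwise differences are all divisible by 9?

37

Integers whose pairwise differences are multiples of 9 are exactly those sharing a remainder mod 9. By pigeonhole, the 9 residue classes mod 9 are the pigeonholes.
With 36 integers one could put 4 in each residue class and have no class reach 5.
The 37th integer pushes some class to 5, so 9·4 + 1 = 37.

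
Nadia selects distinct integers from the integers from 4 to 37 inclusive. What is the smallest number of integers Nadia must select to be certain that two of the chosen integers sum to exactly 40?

A set avoiding the sum 40 can contain at most one of each pair {x, 40−x}, plus the 2 elements whose complement lies outside the range or equal to its own complement.
The integers 20, …, 37 (18 of them) are such a set: any two sum to at least 20+21 = 41 > 40.
Pigeonhole: any 19th integer completes one of the 16 pairs, so 19 choices force a sum of 40.

19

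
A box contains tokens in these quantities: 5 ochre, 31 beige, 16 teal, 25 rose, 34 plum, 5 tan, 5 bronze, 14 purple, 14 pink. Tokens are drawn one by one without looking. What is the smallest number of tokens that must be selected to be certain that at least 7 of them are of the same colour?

52

An adversary could hand out at most 6 tokens per colour (ochre, tan, bronze run out sooner): 5 + 6 + 6 + 6 + 6 + 5 + 5 + 6 + 6 = 51 tokens and still no colour has 7.
Pigeonhole: one more token lands in a colour already at 6, so 52 draws are enough and 51 are not.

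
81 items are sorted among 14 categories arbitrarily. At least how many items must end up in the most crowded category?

By the pigeonhole principle, the 14 categories are the holes and the 81 items are the pigeons.
If every category held at most 5 items, the total would be at most 14 × 5 = 70, which is less than 81.
So some category holds at least ⌈81/14⌉ = 6 items.

6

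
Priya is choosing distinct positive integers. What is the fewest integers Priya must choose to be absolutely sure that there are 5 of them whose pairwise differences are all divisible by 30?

Integers whose pairwise differences are multiples of 30 are exactly those sharing a remainder mod 30. By the pigeonhole principle, the 30 residue classes mod 30 are the pigeonholes.
With 120 integers one could put 4 in each residue class and have no class reach 5.
The 121st integer pushes some class to 5, so 30·4 + 1 = 121.

121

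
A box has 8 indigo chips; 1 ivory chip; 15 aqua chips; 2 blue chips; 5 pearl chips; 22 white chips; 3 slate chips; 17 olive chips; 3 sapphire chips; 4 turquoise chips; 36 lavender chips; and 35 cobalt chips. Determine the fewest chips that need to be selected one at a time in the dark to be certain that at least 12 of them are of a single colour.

By the pigeonhole principle, the 12 colours are the holes; the chips drawn are the pigeons.
To avoid 12 of any one colour, the worst case takes at most 11 of each colour, or every chip of a colour that has fewer than 11.
That gives 8 + 1 + 11 + 2 + 5 + 11 + 3 + 11 + 3 + 4 + 11 + 11 = 81 chips with no colour reaching 12.
The next chip forces some colour to 12, so 81 + 1 = 82.

82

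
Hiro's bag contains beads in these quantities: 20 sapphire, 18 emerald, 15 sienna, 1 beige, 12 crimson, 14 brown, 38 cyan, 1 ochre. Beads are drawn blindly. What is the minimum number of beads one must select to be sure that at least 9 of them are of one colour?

51

Pigeonhole: the 8 colours are the holes; the beads drawn are the pigeons.
To avoid 9 of any one colour, the worst case takes at most 8 of each colour, or every bead of a colour that has fewer than 8.
That gives 8 + 8 + 8 + 1 + 8 + 8 + 8 + 1 = 50 beads with no colour reaching 9.
The next bead forces some colour to 9, so 50 + 1 = 51.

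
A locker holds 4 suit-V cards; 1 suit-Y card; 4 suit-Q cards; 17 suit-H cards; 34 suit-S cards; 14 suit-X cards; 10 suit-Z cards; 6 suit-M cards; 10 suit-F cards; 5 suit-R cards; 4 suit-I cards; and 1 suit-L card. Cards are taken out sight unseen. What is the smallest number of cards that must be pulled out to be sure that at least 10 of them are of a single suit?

71

By pigeonhole, put each drawn card into a box by suit. The largest draw with every box below 10 takes min(count, 9) from each suit; suits with fewer than 9 contribute all they have.
Σ min(cᵢ, 9) = 4 + 1 + 4 + 9 + 9 + 9 + 9 + 6 + 9 + 5 + 4 + 1 = 70.
Draw number 70 + 1 = 71 must push one box to 10.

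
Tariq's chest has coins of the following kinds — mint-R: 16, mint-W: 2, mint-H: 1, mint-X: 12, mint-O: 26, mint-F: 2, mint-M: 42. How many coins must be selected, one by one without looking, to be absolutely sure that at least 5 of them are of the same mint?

22

The 7 mints are the holes; the coins drawn are the pigeons.
To avoid 5 of any one mint, the worst case takes at most 4 of each mint, or every coin of a mint that has fewer than 4.
That gives 4 + 2 + 1 + 4 + 4 + 2 + 4 = 21 coins with no mint reaching 5.
The next coin forces some mint to 5, so 21 + 1 = 22.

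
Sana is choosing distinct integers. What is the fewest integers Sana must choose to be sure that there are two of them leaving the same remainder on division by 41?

The 41 residue classes mod 41 are the pigeonholes.
With 41 integers one could put 1 in each residue class and have no class reach 2.
The 42nd integer pushes some class to 2, so 41·1 + 1 = 42.

42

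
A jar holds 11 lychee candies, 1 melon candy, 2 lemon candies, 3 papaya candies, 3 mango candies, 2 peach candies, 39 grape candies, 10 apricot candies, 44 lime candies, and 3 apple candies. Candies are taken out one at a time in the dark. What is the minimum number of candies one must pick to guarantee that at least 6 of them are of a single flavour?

35

Pigeonhole: the 10 flavours are the holes; the candies drawn are the pigeons.
To avoid 6 of any one flavour, the worst case takes at most 5 of each flavour, or every candy of a flavour that has fewer than 5.
That gives 5 + 1 + 2 + 3 + 3 + 2 + 5 + 5 + 5 + 3 = 34 candies with no flavour reaching 6.
The next candy forces some flavour to 6, so 34 + 1 = 35.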